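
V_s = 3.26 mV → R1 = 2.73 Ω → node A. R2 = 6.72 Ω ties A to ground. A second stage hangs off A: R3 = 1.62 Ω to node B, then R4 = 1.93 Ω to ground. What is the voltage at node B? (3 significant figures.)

Node A sees R2 in parallel with the series input of stage 2, R3 + R4 = 3.550 Ω.
Effective lower resistance at A: R2 ‖ 3.550 = 2.323 Ω.
So V_A = 3.26 × 0.4597 = 1.499 mV.
V_B = V_A × 0.5437 = 0.8148 mV.

V_B ≈ 0.815 mV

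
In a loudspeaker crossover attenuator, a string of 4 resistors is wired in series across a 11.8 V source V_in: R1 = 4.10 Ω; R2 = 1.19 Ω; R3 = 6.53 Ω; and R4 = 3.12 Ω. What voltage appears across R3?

V ≈ 5.16 V

Series total: ΣR = 4.10 + 1.19 + 6.53 + 3.12 = 14.94 Ω.
Voltage divider: V = V_in · (6.530 / 14.94) = 11.8 × 0.4371 = 5.158 V.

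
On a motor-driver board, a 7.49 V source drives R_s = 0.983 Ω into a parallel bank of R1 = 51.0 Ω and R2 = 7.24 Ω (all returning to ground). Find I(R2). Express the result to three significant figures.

I ≈ 0.896 A

Parallel bank: R_p = 1/(1/51.0 + 1/7.24) = 6.340 Ω.
Node voltage V_A = V_s · R_p/(R_s + R_p) = 7.49 × 0.8658 = 6.485 V.
I(R2) = V_A / R2 = 6.485/7.24 = 0.8957 A.
(Check via current divider: I_total = 1.023 A; share G_k/ΣG = 0.8757 → same result.)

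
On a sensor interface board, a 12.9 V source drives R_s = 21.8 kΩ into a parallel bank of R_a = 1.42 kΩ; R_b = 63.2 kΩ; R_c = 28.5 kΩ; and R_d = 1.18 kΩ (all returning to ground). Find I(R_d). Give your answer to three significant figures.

Combine the parallel branches: R_p = (1/1.42 + 1/63.2 + 1/28.5 + 1/1.18)⁻¹ = 0.6240 kΩ.
Node voltage V_A = V_s · R_p/(R_s + R_p) = 12.9 × 0.02783 = 0.3590 V.
Branch current I = V_A/R_d = 0.3590/1.18 = 0.3042 mA.

I ≈ 0.304 mA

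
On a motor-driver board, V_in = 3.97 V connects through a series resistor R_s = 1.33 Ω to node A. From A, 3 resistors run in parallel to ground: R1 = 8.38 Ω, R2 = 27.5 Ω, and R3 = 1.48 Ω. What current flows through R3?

Parallel bank: R_p = 1/(1/8.38 + 1/27.5 + 1/1.48) = 1.203 Ω.
Node voltage V_A = V_in · R_p/(R_s + R_p) = 3.97 × 0.4749 = 1.885 V.
I(R3) = V_A / R3 = 1.885/1.48 = 1.274 A.
(Equivalently: I_total = 1.567 A, then current-divider fraction G_k/ΣG = 0.8127.)

I ≈ 1.27 A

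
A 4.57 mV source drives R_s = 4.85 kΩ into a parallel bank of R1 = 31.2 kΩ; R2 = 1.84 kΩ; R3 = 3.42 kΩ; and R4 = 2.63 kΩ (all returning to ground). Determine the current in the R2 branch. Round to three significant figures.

I ≈ 0.352 µA

Equivalent of the parallel group: R_p = 0.8012 kΩ.
Node voltage V_A = V_supply · R_p/(R_s + R_p) = 4.57 × 0.1418 = 0.6479 mV.
I(R2) = V_A / R2 = 0.6479/1.84 = 0.3521 µA.
(Equivalently: I_total = 0.8087 µA, then current-divider fraction G_k/ΣG = 0.4354.)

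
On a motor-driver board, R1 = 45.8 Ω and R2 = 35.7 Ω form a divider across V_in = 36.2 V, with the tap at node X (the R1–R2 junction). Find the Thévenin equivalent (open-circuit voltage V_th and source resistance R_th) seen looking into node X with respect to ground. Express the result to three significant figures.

V_th ≈ 15.9 V, R_th ≈ 20.1 Ω

V_th is the unloaded tap voltage: V_in · R2/(R1+R2) = 36.2 × 0.4380 = 15.86 V.
Zeroing V_in shorts the top of R1 to ground, so R_th = R1 ‖ R2 = 20.06 Ω.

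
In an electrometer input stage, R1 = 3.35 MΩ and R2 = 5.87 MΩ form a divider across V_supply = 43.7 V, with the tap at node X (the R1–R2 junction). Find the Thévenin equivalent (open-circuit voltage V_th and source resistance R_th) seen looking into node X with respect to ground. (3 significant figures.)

V_th ≈ 27.8 V, R_th ≈ 2.13 MΩ

V_th is the unloaded tap voltage: V_supply · R2/(R1+R2) = 43.7 × 0.6367 = 27.82 V.
Zeroing V_supply shorts the top of R1 to ground, so R_th = R1 ‖ R2 = 2.133 MΩ.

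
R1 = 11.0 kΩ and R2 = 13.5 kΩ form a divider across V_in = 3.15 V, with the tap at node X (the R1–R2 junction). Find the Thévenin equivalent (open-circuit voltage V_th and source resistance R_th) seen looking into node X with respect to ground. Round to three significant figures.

Open-circuit (no load on X): V_th = V_in · R2/(R1 + R2) = 3.15 × 13.5/(11.00 + 13.5) = 1.736 V.
With V_in suppressed (replaced by a short), R_th = R1 ‖ R2 = (11.00 × 13.5)/(11.00 + 13.5) = 6.061 kΩ.

V_th ≈ 1.74 V, R_th ≈ 6.06 kΩ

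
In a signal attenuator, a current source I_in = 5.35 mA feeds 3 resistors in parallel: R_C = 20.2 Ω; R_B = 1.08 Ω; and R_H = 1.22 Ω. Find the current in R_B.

Conductances: ΣG = 1/20.2 + 1/1.08 + 1/1.22 = 1.795 (1/Ω).
Current divider: I(R_B) = I_in · G_k/ΣG = 5.35 × (0.9259/1.795) = 5.35 × 0.5158 = 2.760 mA.

I ≈ 2.76 mA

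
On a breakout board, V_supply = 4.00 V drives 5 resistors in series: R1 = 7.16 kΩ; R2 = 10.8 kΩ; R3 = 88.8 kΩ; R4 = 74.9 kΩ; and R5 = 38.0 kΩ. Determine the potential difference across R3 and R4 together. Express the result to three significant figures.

V ≈ 2.98 V

ΣR = 7.16 + 10.8 + 88.8 + 74.9 + 38.0 = 219.7 kΩ.
R_{R3..R4} = 88.8 + 74.9 = 163.7 kΩ.
By the voltage-divider rule, V = 4.00 × 163.7/219.7 = 2.981 V.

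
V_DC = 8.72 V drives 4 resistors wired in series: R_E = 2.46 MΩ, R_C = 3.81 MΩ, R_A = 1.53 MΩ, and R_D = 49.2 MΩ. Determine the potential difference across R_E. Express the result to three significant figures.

V ≈ 0.376 V

ΣR = 2.46 + 3.81 + 1.53 + 49.2 = 57.00 MΩ.
V = V_DC · R/ΣR = 8.72 × 0.04316 = 0.3763 V.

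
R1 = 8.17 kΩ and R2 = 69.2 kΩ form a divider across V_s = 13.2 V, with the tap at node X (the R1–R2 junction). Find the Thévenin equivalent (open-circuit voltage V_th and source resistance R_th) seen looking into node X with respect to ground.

V_th ≈ 11.8 V, R_th ≈ 7.31 kΩ

Open-circuit (no load on X): V_th = V_s · R2/(R1 + R2) = 13.2 × 69.2/(8.170 + 69.2) = 11.81 V.
With V_s suppressed (replaced by a short), R_th = R1 ‖ R2 = (8.170 × 69.2)/(8.170 + 69.2) = 7.307 kΩ.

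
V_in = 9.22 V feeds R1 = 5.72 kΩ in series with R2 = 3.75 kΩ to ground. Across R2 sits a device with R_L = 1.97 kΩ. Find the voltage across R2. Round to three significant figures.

The load sits in parallel with R2, giving an effective lower resistance R2' = R2·R_L/(R2+R_L) = 1.292 kΩ.
Voltage divider with the loaded lower leg: V_out = 9.22 × 1.292/(5.72 + 1.292) = 9.22 × 0.1842 = 1.698 V.

V_out ≈ 1.70 V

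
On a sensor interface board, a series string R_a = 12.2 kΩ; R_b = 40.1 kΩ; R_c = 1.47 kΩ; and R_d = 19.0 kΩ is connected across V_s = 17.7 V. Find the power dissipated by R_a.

ΣR = 72.77 kΩ → I = 17.7/72.77 = 0.2432 mA.
V(R_a) = I·R = 2.967 V; P = V·I = 2.967 × 0.2432 = 0.7218 mW.

P ≈ 0.722 mW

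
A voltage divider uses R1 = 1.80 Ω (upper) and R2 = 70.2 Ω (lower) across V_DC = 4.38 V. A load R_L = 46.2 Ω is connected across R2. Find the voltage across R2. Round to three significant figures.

V_out ≈ 4.11 V

First combine the lower leg with the load: R2 ‖ R_L = 27.86 Ω.
Voltage divider with the loaded lower leg: V_out = 4.38 × 27.86/(1.80 + 27.86) = 4.38 × 0.9393 = 4.114 V.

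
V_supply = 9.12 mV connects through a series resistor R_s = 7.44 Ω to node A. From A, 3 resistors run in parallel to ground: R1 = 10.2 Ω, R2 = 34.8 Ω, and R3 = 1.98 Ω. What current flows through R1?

Equivalent of the parallel group: R_p = 1.583 Ω.
V_A by voltage divider: V_A = 9.12 × 1.583/(7.44 + 1.583) = 1.600 mV.
I(R1) = V_A / R1 = 1.600/10.2 = 0.1568 mA.

I ≈ 0.157 mA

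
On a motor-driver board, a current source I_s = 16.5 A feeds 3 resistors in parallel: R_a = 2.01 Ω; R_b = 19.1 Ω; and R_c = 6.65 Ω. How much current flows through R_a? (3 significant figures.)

Conductances: ΣG = 1/2.01 + 1/19.1 + 1/6.65 = 0.7002 (1/Ω).
R_a takes the fraction G_k/ΣG = 0.4975/0.7002 = 0.7105, so I = 16.5 × 0.7105 = 11.72 A.

I ≈ 11.7 A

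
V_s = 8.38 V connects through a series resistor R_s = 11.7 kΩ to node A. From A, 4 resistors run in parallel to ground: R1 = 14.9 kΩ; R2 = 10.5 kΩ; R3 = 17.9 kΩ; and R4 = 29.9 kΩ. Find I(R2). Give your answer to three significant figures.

Parallel bank: R_p = 1/(1/14.9 + 1/10.5 + 1/17.9 + 1/29.9) = 3.974 kΩ.
Node voltage V_A = V_s · R_p/(R_s + R_p) = 8.38 × 0.2535 = 2.125 V.
Branch current I = V_A/R2 = 2.125/10.5 = 0.2023 mA.

I ≈ 0.202 mA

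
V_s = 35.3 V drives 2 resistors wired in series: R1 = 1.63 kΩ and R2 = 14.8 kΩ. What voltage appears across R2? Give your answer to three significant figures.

Series total: ΣR = 1.63 + 14.8 = 16.43 kΩ.
Voltage divider: V = V_s · (14.80 / 16.43) = 35.3 × 0.9008 = 31.80 V.

V ≈ 31.8 V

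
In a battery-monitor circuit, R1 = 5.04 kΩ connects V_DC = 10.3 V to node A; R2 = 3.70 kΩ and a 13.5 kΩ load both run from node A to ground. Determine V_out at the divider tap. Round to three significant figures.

V_out ≈ 3.77 V

R2 ‖ R_L = (3.70 × 13.5)/(3.70 + 13.5) = 2.904 kΩ.
Then V_out = V_DC · R2'/(R1 + R2') = 10.3 × 2.904/7.944 = 3.765 V.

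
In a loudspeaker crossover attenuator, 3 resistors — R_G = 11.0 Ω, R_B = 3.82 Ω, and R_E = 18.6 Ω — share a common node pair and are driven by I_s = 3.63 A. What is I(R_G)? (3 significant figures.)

I ≈ 0.812 A

Total conductance ΣG = 1/11.0 + 1/3.82 + 1/18.6 = 0.4065 (units of 1/Ω).
R_G takes the fraction G_k/ΣG = 0.09091/0.4065 = 0.2237, so I = 3.63 × 0.2237 = 0.8119 A.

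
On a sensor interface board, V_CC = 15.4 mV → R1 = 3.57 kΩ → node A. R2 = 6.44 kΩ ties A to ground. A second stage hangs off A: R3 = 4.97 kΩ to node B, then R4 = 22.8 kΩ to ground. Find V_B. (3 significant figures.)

V_B ≈ 7.51 mV

Node A sees R2 in parallel with the series input of stage 2, R3 + R4 = 27.77 kΩ.
Effective lower resistance at A: R2 ‖ 27.77 = 5.228 kΩ.
First divider: V_A = V_CC · 5.228/(3.57 + 5.228) = 9.151 mV.
Stage 2 is unloaded, so V_B = V_A · R4/(R3+R4) = 9.151 × 22.8/27.77 = 7.513 mV.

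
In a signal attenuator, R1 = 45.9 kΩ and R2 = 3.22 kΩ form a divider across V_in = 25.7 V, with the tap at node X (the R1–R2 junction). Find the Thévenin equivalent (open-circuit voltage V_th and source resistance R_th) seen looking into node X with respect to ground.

V_th ≈ 1.68 V, R_th ≈ 3.01 kΩ

V_th is the unloaded tap voltage: V_in · R2/(R1+R2) = 25.7 × 0.06555 = 1.685 V.
With V_in suppressed (replaced by a short), R_th = R1 ‖ R2 = (45.90 × 3.22)/(45.90 + 3.22) = 3.009 kΩ.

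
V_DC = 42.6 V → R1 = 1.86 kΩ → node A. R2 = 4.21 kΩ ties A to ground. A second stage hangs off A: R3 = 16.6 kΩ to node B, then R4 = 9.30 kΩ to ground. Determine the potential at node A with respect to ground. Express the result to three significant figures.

The second stage (R3 + R4 = 25.90 kΩ) loads node A in parallel with R2.
R2 ‖ (R3+R4) = 3.621 kΩ.
V_A = 42.6 × 3.621/(1.86 + 3.621) = 28.14 V.

V_A ≈ 28.1 V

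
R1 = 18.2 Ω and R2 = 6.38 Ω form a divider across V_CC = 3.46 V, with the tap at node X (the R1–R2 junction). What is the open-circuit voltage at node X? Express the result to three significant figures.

With X open, the divider is unloaded: V_th = 3.46 × 6.38/24.58 = 0.8981 V.

V_th ≈ 0.898 V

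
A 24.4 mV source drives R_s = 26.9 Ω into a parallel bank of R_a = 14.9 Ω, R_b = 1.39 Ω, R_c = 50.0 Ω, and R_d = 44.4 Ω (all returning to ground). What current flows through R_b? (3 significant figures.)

I ≈ 0.753 mA

Combine the parallel branches: R_p = (1/14.9 + 1/1.39 + 1/50.0 + 1/44.4)⁻¹ = 1.206 Ω.
V_A = 24.4 × 1.206/28.11 = 1.047 mV.
I(R_b) = V_A / R_b = 1.047/1.39 = 0.7533 mA.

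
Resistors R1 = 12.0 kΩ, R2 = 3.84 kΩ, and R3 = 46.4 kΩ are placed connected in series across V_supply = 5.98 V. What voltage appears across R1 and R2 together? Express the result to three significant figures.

ΣR = 12.0 + 3.84 + 46.4 = 62.24 kΩ.
R_{R1..R2} = 12.0 + 3.84 = 15.84 kΩ.
By the voltage-divider rule, V = 5.98 × 15.84/62.24 = 1.522 V.

V ≈ 1.52 V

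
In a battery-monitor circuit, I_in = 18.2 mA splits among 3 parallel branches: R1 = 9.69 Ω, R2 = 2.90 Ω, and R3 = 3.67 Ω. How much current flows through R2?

I ≈ 8.71 mA

Conductances: ΣG = 1/9.69 + 1/2.90 + 1/3.67 = 0.7205 (1/Ω).
By the current-divider rule, I = I_in · G_k/ΣG = 18.2 × 0.4786 = 8.710 mA.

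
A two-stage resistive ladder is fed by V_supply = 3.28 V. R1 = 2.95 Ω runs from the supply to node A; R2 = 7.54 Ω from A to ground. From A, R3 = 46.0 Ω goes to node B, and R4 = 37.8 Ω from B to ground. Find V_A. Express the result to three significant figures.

Node A sees R2 in parallel with the series input of stage 2, R3 + R4 = 83.80 Ω.
Effective lower resistance at A: R2 ‖ 83.80 = 6.918 Ω.
V_A = 3.28 × 6.918/(2.95 + 6.918) = 2.299 V.

V_A ≈ 2.30 V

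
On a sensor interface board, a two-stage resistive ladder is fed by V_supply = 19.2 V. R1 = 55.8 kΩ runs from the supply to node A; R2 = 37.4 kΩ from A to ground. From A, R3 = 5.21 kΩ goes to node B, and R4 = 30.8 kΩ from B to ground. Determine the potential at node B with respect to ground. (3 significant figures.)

Node A sees R2 in parallel with the series input of stage 2, R3 + R4 = 36.01 kΩ.
R2 ‖ (R3+R4) = 18.35 kΩ.
First divider: V_A = V_supply · 18.35/(55.8 + 18.35) = 4.751 V.
V_B = V_A × 0.8553 = 4.063 V.

V_B ≈ 4.06 V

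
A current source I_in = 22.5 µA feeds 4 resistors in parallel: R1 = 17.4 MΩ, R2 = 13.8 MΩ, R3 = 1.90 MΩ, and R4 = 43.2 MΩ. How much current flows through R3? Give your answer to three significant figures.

I ≈ 17.4 µA

ΣG = 1/17.4 + 1/13.8 + 1/1.90 + 1/43.2 = 0.6794.
By the current-divider rule, I = I_in · G_k/ΣG = 22.5 × 0.7747 = 17.43 µA.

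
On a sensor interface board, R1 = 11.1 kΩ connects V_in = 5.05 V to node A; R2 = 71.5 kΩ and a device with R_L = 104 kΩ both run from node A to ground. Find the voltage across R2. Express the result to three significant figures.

V_out ≈ 4.00 V

R2 ‖ R_L = (71.5 × 104)/(71.5 + 104) = 42.37 kΩ.
Now apply the divider: V_out = 5.05 × 0.7924 = 4.002 V.
(Unloaded it would be 4.37 V; the load pulls it down.)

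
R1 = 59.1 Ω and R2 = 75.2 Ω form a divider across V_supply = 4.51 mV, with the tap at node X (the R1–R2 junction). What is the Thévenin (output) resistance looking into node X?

Zeroing V_supply shorts the top of R1 to ground, so R_th = R1 ‖ R2 = 33.09 Ω.

R_th ≈ 33.1 Ω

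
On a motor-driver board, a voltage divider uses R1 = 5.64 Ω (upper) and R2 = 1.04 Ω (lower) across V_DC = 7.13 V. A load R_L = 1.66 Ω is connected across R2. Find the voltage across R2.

V_out ≈ 0.726 V

R2 ‖ R_L = (1.04 × 1.66)/(1.04 + 1.66) = 0.6394 Ω.
Now apply the divider: V_out = 7.13 × 0.1018 = 0.7260 V.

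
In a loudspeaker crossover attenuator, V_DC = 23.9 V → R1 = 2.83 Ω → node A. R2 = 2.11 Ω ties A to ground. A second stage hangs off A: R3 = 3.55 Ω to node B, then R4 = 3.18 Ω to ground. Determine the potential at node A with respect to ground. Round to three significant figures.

V_A ≈ 8.65 V

Node A sees R2 in parallel with the series input of stage 2, R3 + R4 = 6.730 Ω.
Effective lower resistance at A: R2 ‖ 6.730 = 1.606 Ω.
V_A = 23.9 × 1.606/(2.83 + 1.606) = 8.654 V.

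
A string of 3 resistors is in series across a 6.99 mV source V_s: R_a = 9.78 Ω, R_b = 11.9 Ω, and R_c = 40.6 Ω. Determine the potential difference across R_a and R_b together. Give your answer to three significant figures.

V ≈ 2.43 mV

Total series resistance ΣR = 9.78 + 11.9 + 40.6 = 62.28 Ω.
R_{R_a..R_b} = 9.78 + 11.9 = 21.68 Ω.
V = V_s · R/ΣR = 6.99 × 0.3481 = 2.433 mV.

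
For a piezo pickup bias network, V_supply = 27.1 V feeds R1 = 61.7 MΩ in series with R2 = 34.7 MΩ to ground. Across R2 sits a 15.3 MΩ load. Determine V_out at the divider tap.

The load sits in parallel with R2, giving an effective lower resistance R2' = R2·R_L/(R2+R_L) = 10.62 MΩ.
Now apply the divider: V_out = 27.1 × 0.1468 = 3.979 V.

V_out ≈ 3.98 V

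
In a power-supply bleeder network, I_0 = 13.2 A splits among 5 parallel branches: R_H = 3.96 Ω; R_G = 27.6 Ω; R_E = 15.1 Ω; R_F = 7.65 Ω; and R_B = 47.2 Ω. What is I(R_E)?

ΣG = 1/3.96 + 1/27.6 + 1/15.1 + 1/7.65 + 1/47.2 = 0.5069.
R_E takes the fraction G_k/ΣG = 0.06623/0.5069 = 0.1307, so I = 13.2 × 0.1307 = 1.725 A.

I ≈ 1.72 A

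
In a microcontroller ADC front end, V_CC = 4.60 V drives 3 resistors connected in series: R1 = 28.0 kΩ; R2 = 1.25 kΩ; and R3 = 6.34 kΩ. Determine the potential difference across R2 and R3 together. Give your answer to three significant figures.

V ≈ 0.981 V

Series total: ΣR = 28.0 + 1.25 + 6.34 = 35.59 kΩ.
R_{R2..R3} = 1.25 + 6.34 = 7.590 kΩ.
Voltage divider: V = V_CC · (7.590 / 35.59) = 4.60 × 0.2133 = 0.9810 V.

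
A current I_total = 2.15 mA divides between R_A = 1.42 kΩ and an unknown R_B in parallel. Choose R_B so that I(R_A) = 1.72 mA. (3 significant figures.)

The fraction through R_A equals R_B/(R_A+R_B).
1.72/2.15 = R_B/(R_A + R_B) → R_B = R_A · (0.8000)/(1 − 0.8000) = 1.42 × 4.000 = 5.680 kΩ.

R_B ≈ 5.68 kΩ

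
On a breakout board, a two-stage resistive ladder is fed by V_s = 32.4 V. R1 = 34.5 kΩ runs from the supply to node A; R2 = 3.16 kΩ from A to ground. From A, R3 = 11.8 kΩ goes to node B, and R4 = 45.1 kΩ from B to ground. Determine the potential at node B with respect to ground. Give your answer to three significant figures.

V_B ≈ 2.05 V

Looking into the second stage from A: R3 + R4 = 56.90 kΩ appears in parallel with R2.
Effective lower resistance at A: R2 ‖ 56.90 = 2.994 kΩ.
V_A = 32.4 × 2.994/(34.5 + 2.994) = 2.587 V.
Then the unloaded second divider: V_B = V_A × R4/(R3+R4) = 2.587 × 0.7926 = 2.051 V.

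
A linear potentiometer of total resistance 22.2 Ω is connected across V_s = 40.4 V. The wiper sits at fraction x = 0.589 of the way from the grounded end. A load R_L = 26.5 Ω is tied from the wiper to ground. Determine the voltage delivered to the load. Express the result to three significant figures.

The pot divides into 9.124 Ω above the wiper and 13.08 Ω below.
(x·R_p) ‖ R_L = 8.756 Ω.
V_out = 40.4 × 8.756/(9.124 + 8.756) = 19.78 V.
(Unloaded: V_out = x·V_s = 23.8 V.)

V_out ≈ 19.8 V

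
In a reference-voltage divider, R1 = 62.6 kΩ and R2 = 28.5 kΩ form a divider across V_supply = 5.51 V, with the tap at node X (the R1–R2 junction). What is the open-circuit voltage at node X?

V_th ≈ 1.72 V

With X open, the divider is unloaded: V_th = 5.51 × 28.5/91.10 = 1.724 V.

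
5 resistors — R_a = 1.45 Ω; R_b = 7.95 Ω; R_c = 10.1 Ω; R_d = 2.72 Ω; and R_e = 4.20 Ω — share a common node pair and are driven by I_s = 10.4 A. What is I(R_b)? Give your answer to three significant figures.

I ≈ 0.861 A

ΣG = 1/1.45 + 1/7.95 + 1/10.1 + 1/2.72 + 1/4.20 = 1.520.
R_b takes the fraction G_k/ΣG = 0.1258/1.520 = 0.08274, so I = 10.4 × 0.08274 = 0.8605 A.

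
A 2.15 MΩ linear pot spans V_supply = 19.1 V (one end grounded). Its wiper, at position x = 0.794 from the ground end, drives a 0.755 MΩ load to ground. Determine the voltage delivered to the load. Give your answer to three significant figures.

V_out ≈ 10.3 V

The pot divides into 0.4429 MΩ above the wiper and 1.707 MΩ below.
(x·R_p) ‖ R_L = 0.5235 MΩ.
V_out = 19.1 × 0.5235/(0.4429 + 0.5235) = 10.35 V.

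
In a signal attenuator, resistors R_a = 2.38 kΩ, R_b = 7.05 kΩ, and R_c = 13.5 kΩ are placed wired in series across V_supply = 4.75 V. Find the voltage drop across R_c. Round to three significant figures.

V ≈ 2.80 V

Total series resistance ΣR = 2.38 + 7.05 + 13.5 = 22.93 kΩ.
V = V_supply · R/ΣR = 4.75 × 0.5887 = 2.797 V.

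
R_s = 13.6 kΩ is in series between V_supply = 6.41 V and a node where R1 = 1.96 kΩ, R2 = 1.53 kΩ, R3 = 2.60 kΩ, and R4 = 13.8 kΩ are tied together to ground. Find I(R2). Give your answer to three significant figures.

I ≈ 0.182 mA

Equivalent of the parallel group: R_p = 0.6169 kΩ.
V_A by voltage divider: V_A = 6.41 × 0.6169/(13.6 + 0.6169) = 0.2782 V.
Branch current I = V_A/R2 = 0.2782/1.53 = 0.1818 mA.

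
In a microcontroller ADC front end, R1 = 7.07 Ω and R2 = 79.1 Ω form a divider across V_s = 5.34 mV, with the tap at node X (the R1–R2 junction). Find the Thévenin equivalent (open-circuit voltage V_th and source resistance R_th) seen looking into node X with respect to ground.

V_th ≈ 4.90 mV, R_th ≈ 6.49 Ω

Open-circuit (no load on X): V_th = V_s · R2/(R1 + R2) = 5.34 × 79.1/(7.070 + 79.1) = 4.902 mV.
Looking into X with the source shorted: R_th = R1·R2/(R1+R2) = 7.070 × 79.1/86.17 = 6.490 Ω.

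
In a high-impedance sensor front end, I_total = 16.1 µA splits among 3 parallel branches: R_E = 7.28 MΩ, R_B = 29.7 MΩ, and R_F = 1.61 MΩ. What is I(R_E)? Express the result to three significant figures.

I ≈ 2.79 µA

Total conductance ΣG = 1/7.28 + 1/29.7 + 1/1.61 = 0.7922 (units of 1/MΩ).
Current divider: I(R_E) = I_total · G_k/ΣG = 16.1 × (0.1374/0.7922) = 16.1 × 0.1734 = 2.792 µA.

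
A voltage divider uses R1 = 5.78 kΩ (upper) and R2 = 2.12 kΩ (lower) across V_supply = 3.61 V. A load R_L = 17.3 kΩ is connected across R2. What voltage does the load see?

The load sits in parallel with R2, giving an effective lower resistance R2' = R2·R_L/(R2+R_L) = 1.889 kΩ.
Now apply the divider: V_out = 3.61 × 0.2463 = 0.8890 V.

V_out ≈ 0.889 V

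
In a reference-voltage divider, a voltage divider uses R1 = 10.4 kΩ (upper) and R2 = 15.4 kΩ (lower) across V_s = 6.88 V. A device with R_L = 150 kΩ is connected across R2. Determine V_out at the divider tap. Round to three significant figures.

V_out ≈ 3.94 V

The load sits in parallel with R2, giving an effective lower resistance R2' = R2·R_L/(R2+R_L) = 13.97 kΩ.
Voltage divider with the loaded lower leg: V_out = 6.88 × 13.97/(10.4 + 13.97) = 6.88 × 0.5732 = 3.943 V.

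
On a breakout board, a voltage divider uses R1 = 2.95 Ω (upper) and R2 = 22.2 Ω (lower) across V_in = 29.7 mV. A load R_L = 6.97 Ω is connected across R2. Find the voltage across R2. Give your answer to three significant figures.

V_out ≈ 19.1 mV

First combine the lower leg with the load: R2 ‖ R_L = 5.305 Ω.
Voltage divider with the loaded lower leg: V_out = 29.7 × 5.305/(2.95 + 5.305) = 29.7 × 0.6426 = 19.09 mV.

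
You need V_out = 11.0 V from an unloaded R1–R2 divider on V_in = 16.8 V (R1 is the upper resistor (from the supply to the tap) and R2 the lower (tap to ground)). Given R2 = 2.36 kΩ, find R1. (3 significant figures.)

R1 ≈ 1.24 kΩ

The divider ratio is R2/(R1+R2) = 11.0/16.8 = 0.6548.
Rearranging, R1 = R2·(1−k)/k = 2.36 × 0.5273 = 1.244 kΩ.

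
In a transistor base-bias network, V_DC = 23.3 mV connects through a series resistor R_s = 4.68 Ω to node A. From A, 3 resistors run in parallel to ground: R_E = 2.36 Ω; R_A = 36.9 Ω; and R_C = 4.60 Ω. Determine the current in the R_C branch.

I ≈ 1.23 mA

Combine the parallel branches: R_p = (1/2.36 + 1/36.9 + 1/4.60)⁻¹ = 1.497 Ω.
Node voltage V_A = V_DC · R_p/(R_s + R_p) = 23.3 × 0.2423 = 5.645 mV.
Branch current I = V_A/R_C = 5.645/4.60 = 1.227 mA.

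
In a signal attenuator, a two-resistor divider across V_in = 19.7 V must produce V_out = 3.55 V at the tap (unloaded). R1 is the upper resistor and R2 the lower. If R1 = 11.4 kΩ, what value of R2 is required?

V_out/V_in = R2/(R1+R2) = 0.1802.
Rearranging, R2 = R1·k/(1−k) = 11.4 × 0.2198 = 2.506 kΩ.

R2 ≈ 2.51 kΩ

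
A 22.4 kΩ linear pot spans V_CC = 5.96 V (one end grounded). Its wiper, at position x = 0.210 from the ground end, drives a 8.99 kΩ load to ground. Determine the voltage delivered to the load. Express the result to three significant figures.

V_out ≈ 0.886 V

Split the track: R_lower = x·R_p = 4.704 kΩ, R_upper = (1−x)·R_p = 17.70 kΩ.
Lower segment in parallel with the load: 4.704 ‖ 8.99 = 3.088 kΩ.
Loaded-divider output: V_out = 5.96 × 0.1486 = 0.8855 V.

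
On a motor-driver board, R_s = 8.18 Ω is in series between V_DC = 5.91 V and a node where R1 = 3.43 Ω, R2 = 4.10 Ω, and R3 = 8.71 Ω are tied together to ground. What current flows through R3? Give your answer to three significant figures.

I ≈ 0.107 A

Equivalent of the parallel group: R_p = 1.538 Ω.
Node voltage V_A = V_DC · R_p/(R_s + R_p) = 5.91 × 0.1583 = 0.9353 V.
Branch current I = V_A/R3 = 0.9353/8.71 = 0.1074 A.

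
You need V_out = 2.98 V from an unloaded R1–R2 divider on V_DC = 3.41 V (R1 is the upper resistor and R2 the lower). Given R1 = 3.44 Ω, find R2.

R2 ≈ 23.8 Ω

V_out/V_DC = R2/(R1+R2) = 0.8739.
R2 = R1 · 0.8739/(1 − 0.8739) = 23.84 Ω.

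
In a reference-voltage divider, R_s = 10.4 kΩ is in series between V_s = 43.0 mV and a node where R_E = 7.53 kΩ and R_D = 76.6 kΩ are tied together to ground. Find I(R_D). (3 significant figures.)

I ≈ 0.223 µA

Combine the parallel branches: R_p = (1/7.53 + 1/76.6)⁻¹ = 6.856 kΩ.
V_A by voltage divider: V_A = 43.0 × 6.856/(10.4 + 6.856) = 17.08 mV.
Branch current I = V_A/R_D = 17.08/76.6 = 0.2230 µA.
(Check via current divider: I_total = 2.492 µA; share G_k/ΣG = 0.08950 → same result.)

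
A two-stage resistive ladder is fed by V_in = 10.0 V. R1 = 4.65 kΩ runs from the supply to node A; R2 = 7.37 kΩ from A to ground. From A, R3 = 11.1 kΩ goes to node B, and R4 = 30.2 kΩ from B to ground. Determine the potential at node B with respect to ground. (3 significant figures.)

V_B ≈ 4.19 V

The second stage (R3 + R4 = 41.30 kΩ) loads node A in parallel with R2.
R2 ‖ (R3+R4) = 6.254 kΩ.
So V_A = 10.0 × 0.5736 = 5.736 V.
V_B = V_A × 0.7312 = 4.194 V.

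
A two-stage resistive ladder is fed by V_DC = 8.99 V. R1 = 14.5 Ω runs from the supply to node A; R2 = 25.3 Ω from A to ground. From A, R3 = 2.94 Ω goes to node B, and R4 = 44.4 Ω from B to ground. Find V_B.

V_B ≈ 4.49 V

The second stage (R3 + R4 = 47.34 Ω) loads node A in parallel with R2.
Effective lower resistance at A: R2 ‖ 47.34 = 16.49 Ω.
So V_A = 8.99 × 0.5321 = 4.783 V.
Stage 2 is unloaded, so V_B = V_A · R4/(R3+R4) = 4.783 × 44.4/47.34 = 4.486 V.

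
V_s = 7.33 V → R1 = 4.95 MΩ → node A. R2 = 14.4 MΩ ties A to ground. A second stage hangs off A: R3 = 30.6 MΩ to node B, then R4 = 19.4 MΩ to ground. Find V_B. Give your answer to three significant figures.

Node A sees R2 in parallel with the series input of stage 2, R3 + R4 = 50.00 MΩ.
Effective lower resistance at A: R2 ‖ 50.00 = 11.18 MΩ.
First divider: V_A = V_s · 11.18/(4.95 + 11.18) = 5.081 V.
V_B = V_A × 0.3880 = 1.971 V.

V_B ≈ 1.97 V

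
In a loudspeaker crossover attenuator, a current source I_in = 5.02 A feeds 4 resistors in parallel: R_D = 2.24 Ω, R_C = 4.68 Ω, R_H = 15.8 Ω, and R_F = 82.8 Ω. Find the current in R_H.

Conductances: ΣG = 1/2.24 + 1/4.68 + 1/15.8 + 1/82.8 = 0.7355 (1/Ω).
By the current-divider rule, I = I_in · G_k/ΣG = 5.02 × 0.08606 = 0.4320 A.

I ≈ 0.432 A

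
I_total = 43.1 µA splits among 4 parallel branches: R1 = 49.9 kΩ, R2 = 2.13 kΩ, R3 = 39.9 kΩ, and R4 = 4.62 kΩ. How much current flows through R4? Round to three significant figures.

I ≈ 12.8 µA

Conductances: ΣG = 1/49.9 + 1/2.13 + 1/39.9 + 1/4.62 = 0.7310 (1/kΩ).
R4 takes the fraction G_k/ΣG = 0.2165/0.7310 = 0.2961, so I = 43.1 × 0.2961 = 12.76 µA.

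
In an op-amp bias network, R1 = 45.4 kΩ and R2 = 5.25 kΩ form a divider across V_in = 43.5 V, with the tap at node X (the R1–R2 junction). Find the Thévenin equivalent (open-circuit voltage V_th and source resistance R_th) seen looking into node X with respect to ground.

V_th ≈ 4.51 V, R_th ≈ 4.71 kΩ

Open-circuit (no load on X): V_th = V_in · R2/(R1 + R2) = 43.5 × 5.25/(45.40 + 5.25) = 4.509 V.
Zeroing V_in shorts the top of R1 to ground, so R_th = R1 ‖ R2 = 4.706 kΩ.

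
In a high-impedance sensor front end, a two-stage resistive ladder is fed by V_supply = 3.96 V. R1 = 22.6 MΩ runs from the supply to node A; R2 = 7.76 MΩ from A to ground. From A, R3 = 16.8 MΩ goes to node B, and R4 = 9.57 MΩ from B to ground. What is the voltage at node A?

V_A ≈ 0.830 V

Node A sees R2 in parallel with the series input of stage 2, R3 + R4 = 26.37 MΩ.
R2 ‖ (R3+R4) = 5.996 MΩ.
First divider: V_A = V_supply · 5.996/(22.6 + 5.996) = 0.8303 V.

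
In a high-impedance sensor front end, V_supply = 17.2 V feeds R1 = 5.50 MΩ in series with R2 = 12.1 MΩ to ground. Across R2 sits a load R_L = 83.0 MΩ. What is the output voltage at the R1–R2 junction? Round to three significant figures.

R2 ‖ R_L = (12.1 × 83.0)/(12.1 + 83.0) = 10.56 MΩ.
Then V_out = V_supply · R2'/(R1 + R2') = 17.2 × 10.56/16.06 = 11.31 V.
(Unloaded it would be 11.8 V; the load pulls it down.)

V_out ≈ 11.3 V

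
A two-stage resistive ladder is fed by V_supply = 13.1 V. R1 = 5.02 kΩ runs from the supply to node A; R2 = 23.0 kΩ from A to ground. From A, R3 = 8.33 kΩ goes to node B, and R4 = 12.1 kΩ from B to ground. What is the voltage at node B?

Looking into the second stage from A: R3 + R4 = 20.43 kΩ appears in parallel with R2.
Effective lower resistance at A: R2 ‖ 20.43 = 10.82 kΩ.
So V_A = 13.1 × 0.6831 = 8.948 V.
Then the unloaded second divider: V_B = V_A × R4/(R3+R4) = 8.948 × 0.5923 = 5.300 V.

V_B ≈ 5.30 V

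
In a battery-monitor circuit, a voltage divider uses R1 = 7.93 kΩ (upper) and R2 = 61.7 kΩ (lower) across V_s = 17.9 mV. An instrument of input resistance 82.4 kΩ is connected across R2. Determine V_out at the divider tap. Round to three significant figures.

V_out ≈ 14.6 mV

First combine the lower leg with the load: R2 ‖ R_L = 35.28 kΩ.
Now apply the divider: V_out = 17.9 × 0.8165 = 14.62 mV.
(Unloaded it would be 15.9 mV; the load pulls it down.)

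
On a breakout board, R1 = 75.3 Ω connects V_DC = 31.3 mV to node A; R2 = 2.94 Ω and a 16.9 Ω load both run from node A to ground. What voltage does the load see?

V_out ≈ 1.01 mV

First combine the lower leg with the load: R2 ‖ R_L = 2.504 Ω.
Now apply the divider: V_out = 31.3 × 0.03219 = 1.007 mV.
(Unloaded it would be 1.18 mV; the load pulls it down.)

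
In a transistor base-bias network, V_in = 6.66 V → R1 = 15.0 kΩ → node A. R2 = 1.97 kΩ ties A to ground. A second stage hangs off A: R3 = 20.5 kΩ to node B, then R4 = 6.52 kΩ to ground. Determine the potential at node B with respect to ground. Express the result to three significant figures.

The second stage (R3 + R4 = 27.02 kΩ) loads node A in parallel with R2.
Effective lower resistance at A: R2 ‖ 27.02 = 1.836 kΩ.
V_A = 6.66 × 1.836/(15.0 + 1.836) = 0.7263 V.
Then the unloaded second divider: V_B = V_A × R4/(R3+R4) = 0.7263 × 0.2413 = 0.1753 V.

V_B ≈ 0.175 V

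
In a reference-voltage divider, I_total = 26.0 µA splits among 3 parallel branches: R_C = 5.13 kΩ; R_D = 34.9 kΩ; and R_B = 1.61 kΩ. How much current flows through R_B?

Conductances: ΣG = 1/5.13 + 1/34.9 + 1/1.61 = 0.8447 (1/kΩ).
Current divider: I(R_B) = I_total · G_k/ΣG = 26.0 × (0.6211/0.8447) = 26.0 × 0.7353 = 19.12 µA.

I ≈ 19.1 µA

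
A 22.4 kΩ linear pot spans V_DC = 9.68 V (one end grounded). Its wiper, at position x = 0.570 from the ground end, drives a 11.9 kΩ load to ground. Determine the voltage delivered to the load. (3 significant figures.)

V_out ≈ 3.78 V

Split the track: R_lower = x·R_p = 12.77 kΩ, R_upper = (1−x)·R_p = 9.632 kΩ.
(x·R_p) ‖ R_L = 6.159 kΩ.
V_out = 9.68 × 6.159/(9.632 + 6.159) = 3.776 V.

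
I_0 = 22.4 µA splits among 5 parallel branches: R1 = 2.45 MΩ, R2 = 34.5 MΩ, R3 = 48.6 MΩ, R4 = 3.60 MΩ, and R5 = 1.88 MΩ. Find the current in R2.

Total conductance ΣG = 1/2.45 + 1/34.5 + 1/48.6 + 1/3.60 + 1/1.88 = 1.267 (units of 1/MΩ).
By the current-divider rule, I = I_0 · G_k/ΣG = 22.4 × 0.02287 = 0.5123 µA.

I ≈ 0.512 µA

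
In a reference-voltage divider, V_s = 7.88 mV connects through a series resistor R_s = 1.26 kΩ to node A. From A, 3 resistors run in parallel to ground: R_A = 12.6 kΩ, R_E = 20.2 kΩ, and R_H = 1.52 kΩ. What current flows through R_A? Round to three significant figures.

Parallel bank: R_p = 1/(1/12.6 + 1/20.2 + 1/1.52) = 1.271 kΩ.
V_A by voltage divider: V_A = 7.88 × 1.271/(1.26 + 1.271) = 3.957 mV.
I(R_A) = V_A / R_A = 3.957/12.6 = 0.3141 µA.

I ≈ 0.314 µA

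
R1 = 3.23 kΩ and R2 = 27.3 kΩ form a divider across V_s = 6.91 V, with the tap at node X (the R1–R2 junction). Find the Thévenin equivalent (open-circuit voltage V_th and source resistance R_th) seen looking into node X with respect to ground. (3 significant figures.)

V_th ≈ 6.18 V, R_th ≈ 2.89 kΩ

With X open, the divider is unloaded: V_th = 6.91 × 27.3/30.53 = 6.179 V.
With V_s suppressed (replaced by a short), R_th = R1 ‖ R2 = (3.230 × 27.3)/(3.230 + 27.3) = 2.888 kΩ.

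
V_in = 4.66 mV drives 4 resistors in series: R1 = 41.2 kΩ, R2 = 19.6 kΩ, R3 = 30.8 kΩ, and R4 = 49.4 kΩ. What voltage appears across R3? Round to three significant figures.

V ≈ 1.02 mV

Total series resistance ΣR = 41.2 + 19.6 + 30.8 + 49.4 = 141.0 kΩ.
V = V_in · R/ΣR = 4.66 × 0.2184 = 1.018 mV.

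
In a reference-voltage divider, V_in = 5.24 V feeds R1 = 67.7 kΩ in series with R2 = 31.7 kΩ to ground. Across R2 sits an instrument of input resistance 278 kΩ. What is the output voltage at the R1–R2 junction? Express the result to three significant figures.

First combine the lower leg with the load: R2 ‖ R_L = 28.46 kΩ.
Then V_out = V_in · R2'/(R1 + R2') = 5.24 × 28.46/96.16 = 1.551 V.

V_out ≈ 1.55 V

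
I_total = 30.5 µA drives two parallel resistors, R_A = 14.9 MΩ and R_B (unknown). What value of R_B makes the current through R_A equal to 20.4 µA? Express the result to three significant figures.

The fraction through R_A equals R_B/(R_A+R_B).
With f = 0.6689, R_B = R_A · f/(1−f) = 14.9 × 2.020 = 30.10 MΩ.

R_B ≈ 30.1 MΩ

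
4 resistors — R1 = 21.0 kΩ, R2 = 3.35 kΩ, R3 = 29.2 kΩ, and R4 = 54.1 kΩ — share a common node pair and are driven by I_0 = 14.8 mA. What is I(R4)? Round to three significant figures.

ΣG = 1/21.0 + 1/3.35 + 1/29.2 + 1/54.1 = 0.3989.
R4 takes the fraction G_k/ΣG = 0.01848/0.3989 = 0.04634, so I = 14.8 × 0.04634 = 0.6859 mA.

I ≈ 0.686 mA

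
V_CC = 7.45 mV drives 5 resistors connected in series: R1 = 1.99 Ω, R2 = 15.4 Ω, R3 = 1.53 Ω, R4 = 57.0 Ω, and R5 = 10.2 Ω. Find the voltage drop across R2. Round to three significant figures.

Total series resistance ΣR = 1.99 + 15.4 + 1.53 + 57.0 + 10.2 = 86.12 Ω.
V = V_CC · R/ΣR = 7.45 × 0.1788 = 1.332 mV.

V ≈ 1.33 mV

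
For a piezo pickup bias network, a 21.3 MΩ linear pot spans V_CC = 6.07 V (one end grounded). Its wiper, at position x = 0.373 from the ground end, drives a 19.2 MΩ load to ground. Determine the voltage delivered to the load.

V_out ≈ 1.80 V

The pot divides into 13.36 MΩ above the wiper and 7.945 MΩ below.
Lower segment in parallel with the load: 7.945 ‖ 19.2 = 5.620 MΩ.
Loaded-divider output: V_out = 6.07 × 0.2962 = 1.798 V.
(Unloaded: V_out = x·V_CC = 2.26 V.)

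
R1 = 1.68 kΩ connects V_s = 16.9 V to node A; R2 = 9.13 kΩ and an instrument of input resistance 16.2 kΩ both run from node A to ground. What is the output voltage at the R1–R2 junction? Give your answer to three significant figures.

First combine the lower leg with the load: R2 ‖ R_L = 5.839 kΩ.
Now apply the divider: V_out = 16.9 × 0.7766 = 13.12 V.

V_out ≈ 13.1 V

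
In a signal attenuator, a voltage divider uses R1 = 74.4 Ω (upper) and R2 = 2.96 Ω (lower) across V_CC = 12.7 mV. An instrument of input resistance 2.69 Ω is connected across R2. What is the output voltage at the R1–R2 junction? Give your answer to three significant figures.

R2 ‖ R_L = (2.96 × 2.69)/(2.96 + 2.69) = 1.409 Ω.
Then V_out = V_CC · R2'/(R1 + R2') = 12.7 × 1.409/75.81 = 0.2361 mV.
(Unloaded it would be 0.486 mV; the load pulls it down.)

V_out ≈ 0.236 mV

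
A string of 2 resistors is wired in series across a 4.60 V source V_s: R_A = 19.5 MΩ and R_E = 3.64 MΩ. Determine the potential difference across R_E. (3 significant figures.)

Series total: ΣR = 19.5 + 3.64 = 23.14 MΩ.
By the voltage-divider rule, V = 4.60 × 3.640/23.14 = 0.7236 V.

V ≈ 0.724 V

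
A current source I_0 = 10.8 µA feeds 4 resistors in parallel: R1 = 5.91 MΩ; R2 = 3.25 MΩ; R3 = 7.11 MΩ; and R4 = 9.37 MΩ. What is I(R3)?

I ≈ 2.10 µA

Total conductance ΣG = 1/5.91 + 1/3.25 + 1/7.11 + 1/9.37 = 0.7243 (units of 1/MΩ).
Current divider: I(R3) = I_0 · G_k/ΣG = 10.8 × (0.1406/0.7243) = 10.8 × 0.1942 = 2.097 µA.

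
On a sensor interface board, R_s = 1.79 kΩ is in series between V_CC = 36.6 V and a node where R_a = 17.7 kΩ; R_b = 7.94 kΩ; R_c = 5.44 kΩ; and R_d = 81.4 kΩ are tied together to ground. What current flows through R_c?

Equivalent of the parallel group: R_p = 2.642 kΩ.
V_A = 36.6 × 2.642/4.432 = 21.82 V.
Branch current I = V_A/R_c = 21.82/5.44 = 4.010 mA.
(Check via current divider: I_total = 8.259 mA; share G_k/ΣG = 0.4856 → same result.)

I ≈ 4.01 mA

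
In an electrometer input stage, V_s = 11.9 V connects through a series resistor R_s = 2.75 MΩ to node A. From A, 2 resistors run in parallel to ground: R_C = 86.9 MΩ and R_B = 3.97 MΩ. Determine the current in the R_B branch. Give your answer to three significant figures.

Parallel bank: R_p = 1/(1/86.9 + 1/3.97) = 3.797 MΩ.
Node voltage V_A = V_s · R_p/(R_s + R_p) = 11.9 × 0.5799 = 6.901 V.
I(R_B) = V_A / R_B = 6.901/3.97 = 1.738 µA.
(Equivalently: I_total = 1.818 µA, then current-divider fraction G_k/ΣG = 0.9563.)

I ≈ 1.74 µA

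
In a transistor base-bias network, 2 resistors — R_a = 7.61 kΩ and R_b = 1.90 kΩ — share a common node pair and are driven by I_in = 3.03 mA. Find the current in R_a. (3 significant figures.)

Two-branch current divider: I_k = I_in · R_other/(R_1 + R_2).
I(R_a) = 3.03 × 1.90/(7.61 + 1.90) = 3.03 × 0.1998 = 0.6054 mA.

I ≈ 0.605 mA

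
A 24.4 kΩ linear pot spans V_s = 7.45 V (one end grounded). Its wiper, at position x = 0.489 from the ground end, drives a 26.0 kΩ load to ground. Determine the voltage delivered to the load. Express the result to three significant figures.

V_out ≈ 2.95 V

The pot divides into 12.47 kΩ above the wiper and 11.93 kΩ below.
(x·R_p) ‖ R_L = 8.178 kΩ.
Then V_out = V_s · 8.178/(12.47 + 8.178) = 2.951 V.
(Unloaded: V_out = x·V_s = 3.64 V.)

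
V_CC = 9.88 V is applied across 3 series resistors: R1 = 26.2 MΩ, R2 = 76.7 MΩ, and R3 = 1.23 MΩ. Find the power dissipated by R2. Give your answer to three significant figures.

P ≈ 0.690 µW

The common current is I = 9.88/104.1 = 0.09488 µA.
P = I²R = 0.009002 × 76.7 = 0.6905 µW.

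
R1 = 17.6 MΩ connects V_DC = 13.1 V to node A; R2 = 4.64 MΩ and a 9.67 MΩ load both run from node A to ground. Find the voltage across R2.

V_out ≈ 1.98 V

The load sits in parallel with R2, giving an effective lower resistance R2' = R2·R_L/(R2+R_L) = 3.135 MΩ.
Voltage divider with the loaded lower leg: V_out = 13.1 × 3.135/(17.6 + 3.135) = 13.1 × 0.1512 = 1.981 V.
(Unloaded it would be 2.73 V; the load pulls it down.)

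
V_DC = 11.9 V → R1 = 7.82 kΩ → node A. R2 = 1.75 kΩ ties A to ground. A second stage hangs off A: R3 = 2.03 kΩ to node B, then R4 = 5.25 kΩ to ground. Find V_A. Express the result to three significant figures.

Node A sees R2 in parallel with the series input of stage 2, R3 + R4 = 7.280 kΩ.
Effective lower resistance at A: R2 ‖ 7.280 = 1.411 kΩ.
So V_A = 11.9 × 0.1528 = 1.819 V.

V_A ≈ 1.82 V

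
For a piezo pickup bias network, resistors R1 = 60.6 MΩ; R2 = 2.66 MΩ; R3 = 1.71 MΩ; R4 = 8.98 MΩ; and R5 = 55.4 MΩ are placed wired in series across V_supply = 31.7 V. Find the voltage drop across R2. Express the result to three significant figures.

V ≈ 0.652 V

ΣR = 60.6 + 2.66 + 1.71 + 8.98 + 55.4 = 129.3 MΩ.
Voltage divider: V = V_supply · (2.660 / 129.3) = 31.7 × 0.02056 = 0.6519 V.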